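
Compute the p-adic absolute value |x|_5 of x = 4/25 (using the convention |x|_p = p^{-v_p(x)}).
|4/25|_5 = 25

Step 1 — compute v_5(x) by factoring powers of 5 out of the numerator and denominator: v_5(4/25) = -2. Step 2 — apply |x|_p = p^{-v_p(x)} = 5^{2} = 25.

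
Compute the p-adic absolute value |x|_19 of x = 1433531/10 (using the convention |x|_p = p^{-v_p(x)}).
|1433531/10|_19 = 1/130321

Step 1 — compute v_19(x) by factoring powers of 19 out of the numerator and denominator: v_19(1433531/10) = 4. Step 2 — apply |x|_p = p^{-v_p(x)} = 19^{-4} = 1/130321.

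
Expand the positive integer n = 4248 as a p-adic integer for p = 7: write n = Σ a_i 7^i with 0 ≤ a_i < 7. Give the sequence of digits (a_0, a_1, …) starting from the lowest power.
(a_0, a_1, …) = (6, 4, 2, 5, 1)

Repeated division by 7 gives the digits low-to-high: 4248 = 6 + 4·7^1 + 2·7^2 + 5·7^3 + 1·7^4. Digit sequence: (6, 4, 2, 5, 1).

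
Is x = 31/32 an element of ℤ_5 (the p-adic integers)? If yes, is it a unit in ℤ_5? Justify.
x ∈ ℤ_5^× (unit); v_5(x) = 0

ℤ_5 = {x ∈ ℚ_5 : v_5(x) ≥ 0} and ℤ_5^× = {x ∈ ℤ_5 : v_5(x) = 0}. Here v_5(31/32) = v_5(num) − v_5(den) = 0; compare against these criteria.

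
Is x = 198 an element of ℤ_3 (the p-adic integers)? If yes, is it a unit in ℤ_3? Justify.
x ∈ ℤ_3 but not a unit; v_3(x) = 2 > 0

ℤ_3 = {x ∈ ℚ_3 : v_3(x) ≥ 0} and ℤ_3^× = {x ∈ ℤ_3 : v_3(x) = 0}. Here v_3(198) = v_3(num) − v_3(den) = 2; compare against these criteria.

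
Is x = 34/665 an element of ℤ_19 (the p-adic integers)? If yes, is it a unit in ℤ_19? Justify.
x ∉ ℤ_19 (v_19(x) = -1 < 0)

ℤ_19 = {x ∈ ℚ_19 : v_19(x) ≥ 0} and ℤ_19^× = {x ∈ ℤ_19 : v_19(x) = 0}. Here v_19(34/665) = v_19(num) − v_19(den) = -1; compare against these criteria.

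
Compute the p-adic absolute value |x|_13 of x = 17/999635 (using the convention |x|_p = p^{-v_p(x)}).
|17/999635|_13 = 28561

Step 1 — compute v_13(x) by factoring powers of 13 out of the numerator and denominator: v_13(17/999635) = -4. Step 2 — apply |x|_p = p^{-v_p(x)} = 13^{4} = 28561.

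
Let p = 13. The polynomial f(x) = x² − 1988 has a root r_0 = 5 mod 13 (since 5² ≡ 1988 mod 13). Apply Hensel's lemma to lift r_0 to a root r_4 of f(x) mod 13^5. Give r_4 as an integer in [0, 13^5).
r_4 = 268286 (mod 371293)

Hensel's recurrence: r_{i+1} = r_i − f(r_i)·(f′(r_i))^{-1} mod 13^{i+2}, with f′(x) = 2x. Iterate:
  r_0 = 5 (mod 13)
  r_1 = 83 (mod 169)
  r_2 = 252 (mod 2197)
  r_3 = 11237 (mod 28561)
  r_4 = 268286 (mod 371293)
Final: r_4 = 268286, and one checks f(r_4) ≡ 0 mod 13^5.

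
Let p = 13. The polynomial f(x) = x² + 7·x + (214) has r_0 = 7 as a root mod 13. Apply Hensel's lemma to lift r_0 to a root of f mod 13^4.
r_3 = 1489 (mod 28561)

Hensel: r_{i+1} = r_i − f(r_i)·(f′(r_i))^{-1} mod 13^{i+2}, f′(x) = 2x + 7. Iterate:
  r_0 = 7 (mod 13)
  r_1 = 137 (mod 169)
  r_2 = 1489 (mod 2197)
  r_3 = 1489 (mod 28561)
Final: r = 1489 satisfies f(r) ≡ 0 mod 13^4.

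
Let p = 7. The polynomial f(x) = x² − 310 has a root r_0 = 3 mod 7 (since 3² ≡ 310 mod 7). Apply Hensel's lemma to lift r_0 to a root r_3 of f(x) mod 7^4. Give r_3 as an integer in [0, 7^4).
r_3 = 1760 (mod 2401)

Hensel's recurrence: r_{i+1} = r_i − f(r_i)·(f′(r_i))^{-1} mod 7^{i+2}, with f′(x) = 2x. Iterate:
  r_0 = 3 (mod 7)
  r_1 = 45 (mod 49)
  r_2 = 45 (mod 343)
  r_3 = 1760 (mod 2401)
Final: r_3 = 1760, and one checks f(r_3) ≡ 0 mod 7^4.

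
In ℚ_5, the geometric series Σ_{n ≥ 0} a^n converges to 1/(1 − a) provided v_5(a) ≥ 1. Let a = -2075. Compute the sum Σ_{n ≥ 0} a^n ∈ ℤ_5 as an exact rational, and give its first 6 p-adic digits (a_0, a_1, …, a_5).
Σ a^n = 1/(1 − a) = 1/2076;  first 6 digits = (1, 0, 2, 3, 0, 2)

v_5(a) = 2 ≥ 1, so the series converges in ℤ_5 to 1/(1 − a) = 1/(1 − (-2075)) = 1/2076. Expand this rational in ℤ_5: compute digits iteratively via d_i = x_i mod 5, x_{i+1} = (x_i − d_i)/5. The first 6 digits are (1, 0, 2, 3, 0, 2).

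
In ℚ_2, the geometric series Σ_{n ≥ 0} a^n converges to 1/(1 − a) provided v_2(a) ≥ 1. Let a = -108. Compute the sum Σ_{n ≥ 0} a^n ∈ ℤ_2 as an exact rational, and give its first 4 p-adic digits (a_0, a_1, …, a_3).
Σ a^n = 1/(1 − a) = 1/109;  first 4 digits = (1, 0, 1, 0)

v_2(a) = 2 ≥ 1, so the series converges in ℤ_2 to 1/(1 − a) = 1/(1 − (-108)) = 1/109. Expand this rational in ℤ_2: compute digits iteratively via d_i = x_i mod 2, x_{i+1} = (x_i − d_i)/2. The first 4 digits are (1, 0, 1, 0).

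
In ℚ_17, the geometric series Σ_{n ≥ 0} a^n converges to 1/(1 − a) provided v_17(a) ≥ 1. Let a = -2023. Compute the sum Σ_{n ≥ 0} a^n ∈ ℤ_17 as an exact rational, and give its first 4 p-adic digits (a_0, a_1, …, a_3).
Σ a^n = 1/(1 − a) = 1/2024;  first 4 digits = (1, 0, 10, 16)

v_17(a) = 2 ≥ 1, so the series converges in ℤ_17 to 1/(1 − a) = 1/(1 − (-2023)) = 1/2024. Expand this rational in ℤ_17: compute digits iteratively via d_i = x_i mod 17, x_{i+1} = (x_i − d_i)/17. The first 4 digits are (1, 0, 10, 16).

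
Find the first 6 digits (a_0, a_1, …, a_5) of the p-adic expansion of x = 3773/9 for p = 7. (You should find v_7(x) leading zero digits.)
(a_0, …, a_5) = (0, 0, 0, 2, 3, 5)

v_7(3773/9) = 3, so a_0 = ... = a_2 = 0. Factor out: x = 7^3 · u with u = 11/9 a unit in ℤ_7. Expand u iteratively via a_{v+i} = u_i mod 7, u_{i+1} = (u_i − a_{v+i})/7:
  u_0 = 11/9;  a_3 = 2;  u_1 = (u_0 − 2)/7 = -1/9
  u_1 = -1/9;  a_4 = 3;  u_2 = (u_1 − 3)/7 = -4/9
  u_2 = -4/9;  a_5 = 5;  u_3 = (u_2 − 5)/7 = -7/9
Digits: (0, 0, 0, 2, 3, 5).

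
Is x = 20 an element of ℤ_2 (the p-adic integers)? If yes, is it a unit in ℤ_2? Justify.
x ∈ ℤ_2 but not a unit; v_2(x) = 2 > 0

ℤ_2 = {x ∈ ℚ_2 : v_2(x) ≥ 0} and ℤ_2^× = {x ∈ ℤ_2 : v_2(x) = 0}. Here v_2(20) = v_2(num) − v_2(den) = 2; compare against these criteria.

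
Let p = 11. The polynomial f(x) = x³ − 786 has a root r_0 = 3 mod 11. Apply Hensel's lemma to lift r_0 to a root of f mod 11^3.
r_2 = 58 (mod 1331)

Hensel: r_{i+1} = r_i − f(r_i)/f′(r_i) mod 11^{i+2}, where f′(x) = 3x². Iterate:
  r_0 = 3 (mod 11)
  r_1 = 58 (mod 121)
  r_2 = 58 (mod 1331)
Final: r = 58 with f(r) ≡ 0 mod 11^3.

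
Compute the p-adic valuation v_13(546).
v_13(546) = 1

v_13(n) is the largest exponent k such that 13^k divides n. Factor out: 546 = 13^1 · 42. (Sign doesn't affect v_p.) So v_13(546) = 1.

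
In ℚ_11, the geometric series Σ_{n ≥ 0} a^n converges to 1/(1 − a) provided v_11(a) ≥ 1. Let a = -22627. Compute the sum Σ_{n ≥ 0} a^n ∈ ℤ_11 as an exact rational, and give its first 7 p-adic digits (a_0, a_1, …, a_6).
Σ a^n = 1/(1 − a) = 1/22628;  first 7 digits = (1, 0, 0, 5, 9, 10, 2)

v_11(a) = 3 ≥ 1, so the series converges in ℤ_11 to 1/(1 − a) = 1/(1 − (-22627)) = 1/22628. Expand this rational in ℤ_11: compute digits iteratively via d_i = x_i mod 11, x_{i+1} = (x_i − d_i)/11. The first 7 digits are (1, 0, 0, 5, 9, 10, 2).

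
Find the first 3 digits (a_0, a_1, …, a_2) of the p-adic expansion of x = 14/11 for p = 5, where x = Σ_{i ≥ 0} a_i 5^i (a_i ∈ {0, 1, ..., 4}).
(a_0, …, a_2) = (4, 4, 0)

v_5(14/11) = 0 (numerator and denominator both coprime to 5), so x ∈ ℤ_5^×. Compute digits iteratively via a_i = x_i mod 5, x_{i+1} = (x_i − a_i)/5, with x_0 = x:
  x_0 = 14/11;  a_0 = 4;  x_1 = (x_0 − 4)/5 = -6/11
  x_1 = -6/11;  a_1 = 4;  x_2 = (x_1 − 4)/5 = -10/11
  x_2 = -10/11;  a_2 = 0;  x_3 = (x_2 − 0)/5 = -2/11
Digits: (4, 4, 0).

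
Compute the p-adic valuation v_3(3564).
v_3(3564) = 4

v_3(n) is the largest exponent k such that 3^k divides n. Factor out: 3564 = 3^4 · 44. (Sign doesn't affect v_p.) So v_3(3564) = 4.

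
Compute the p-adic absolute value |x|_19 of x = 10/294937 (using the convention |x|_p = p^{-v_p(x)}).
|10/294937|_19 = 6859

Step 1 — compute v_19(x) by factoring powers of 19 out of the numerator and denominator: v_19(10/294937) = -3. Step 2 — apply |x|_p = p^{-v_p(x)} = 19^{3} = 6859.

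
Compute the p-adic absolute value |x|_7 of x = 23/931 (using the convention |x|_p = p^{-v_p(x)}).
|23/931|_7 = 49

Step 1 — compute v_7(x) by factoring powers of 7 out of the numerator and denominator: v_7(23/931) = -2. Step 2 — apply |x|_p = p^{-v_p(x)} = 7^{2} = 49.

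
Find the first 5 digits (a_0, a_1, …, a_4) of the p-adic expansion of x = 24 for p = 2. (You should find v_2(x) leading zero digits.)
(a_0, …, a_4) = (0, 0, 0, 1, 1)

v_2(24) = 3, so a_0 = ... = a_2 = 0. Factor out: x = 2^3 · u with u = 3 a unit in ℤ_2. Expand u iteratively via a_{v+i} = u_i mod 2, u_{i+1} = (u_i − a_{v+i})/2:
  u_0 = 3;  a_3 = 1;  u_1 = (u_0 − 1)/2 = 1
  u_1 = 1;  a_4 = 1;  u_2 = (u_1 − 1)/2 = 0
Digits: (0, 0, 0, 1, 1).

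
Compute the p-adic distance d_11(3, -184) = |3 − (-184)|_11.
d_11(3, -184) = 1/11

Step 1 — x − y = 3 − (-184) = 187. Step 2 — v_11(187) = 1 (factor: 187 = (11^1 · 17); the sign does not affect v_p). Step 3 — |x − y|_11 = 11^{-1} = 1/11.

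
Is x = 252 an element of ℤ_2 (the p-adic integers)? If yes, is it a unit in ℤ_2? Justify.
x ∈ ℤ_2 but not a unit; v_2(x) = 2 > 0

ℤ_2 = {x ∈ ℚ_2 : v_2(x) ≥ 0} and ℤ_2^× = {x ∈ ℤ_2 : v_2(x) = 0}. Here v_2(252) = v_2(num) − v_2(den) = 2; compare against these criteria.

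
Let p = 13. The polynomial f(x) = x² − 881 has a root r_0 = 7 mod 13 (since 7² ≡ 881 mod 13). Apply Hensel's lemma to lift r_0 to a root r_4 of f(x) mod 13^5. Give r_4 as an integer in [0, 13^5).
r_4 = 183190 (mod 371293)

Hensel's recurrence: r_{i+1} = r_i − f(r_i)·(f′(r_i))^{-1} mod 13^{i+2}, with f′(x) = 2x. Iterate:
  r_0 = 7 (mod 13)
  r_1 = 163 (mod 169)
  r_2 = 839 (mod 2197)
  r_3 = 11824 (mod 28561)
  r_4 = 183190 (mod 371293)
Final: r_4 = 183190, and one checks f(r_4) ≡ 0 mod 13^5.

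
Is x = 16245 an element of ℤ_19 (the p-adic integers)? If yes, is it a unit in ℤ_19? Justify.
x ∈ ℤ_19 but not a unit; v_19(x) = 2 > 0

ℤ_19 = {x ∈ ℚ_19 : v_19(x) ≥ 0} and ℤ_19^× = {x ∈ ℤ_19 : v_19(x) = 0}. Here v_19(16245) = v_19(num) − v_19(den) = 2; compare against these criteria.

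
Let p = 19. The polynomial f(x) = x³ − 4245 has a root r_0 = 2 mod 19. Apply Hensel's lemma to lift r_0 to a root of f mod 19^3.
r_2 = 2491 (mod 6859)

Hensel: r_{i+1} = r_i − f(r_i)/f′(r_i) mod 19^{i+2}, where f′(x) = 3x². Iterate:
  r_0 = 2 (mod 19)
  r_1 = 325 (mod 361)
  r_2 = 2491 (mod 6859)
Final: r = 2491 with f(r) ≡ 0 mod 19^3.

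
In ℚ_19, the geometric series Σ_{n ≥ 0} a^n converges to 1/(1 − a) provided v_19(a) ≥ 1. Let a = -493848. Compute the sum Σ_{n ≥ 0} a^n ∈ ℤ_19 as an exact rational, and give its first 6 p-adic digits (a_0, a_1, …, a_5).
Σ a^n = 1/(1 − a) = 1/493849;  first 6 digits = (1, 0, 0, 4, 15, 18)

v_19(a) = 3 ≥ 1, so the series converges in ℤ_19 to 1/(1 − a) = 1/(1 − (-493848)) = 1/493849. Expand this rational in ℤ_19: compute digits iteratively via d_i = x_i mod 19, x_{i+1} = (x_i − d_i)/19. The first 6 digits are (1, 0, 0, 4, 15, 18).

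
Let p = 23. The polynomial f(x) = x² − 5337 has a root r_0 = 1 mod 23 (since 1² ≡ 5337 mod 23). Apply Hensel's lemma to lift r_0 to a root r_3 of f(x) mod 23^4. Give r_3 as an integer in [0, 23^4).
r_3 = 227494 (mod 279841)

Hensel's recurrence: r_{i+1} = r_i − f(r_i)·(f′(r_i))^{-1} mod 23^{i+2}, with f′(x) = 2x. Iterate:
  r_0 = 1 (mod 23)
  r_1 = 24 (mod 529)
  r_2 = 8488 (mod 12167)
  r_3 = 227494 (mod 279841)
Final: r_3 = 227494, and one checks f(r_3) ≡ 0 mod 23^4.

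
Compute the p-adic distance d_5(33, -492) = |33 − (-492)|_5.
d_5(33, -492) = 1/25

Step 1 — x − y = 33 − (-492) = 525. Step 2 — v_5(525) = 2 (factor: 525 = (5^2 · 21); the sign does not affect v_p). Step 3 — |x − y|_5 = 5^{-2} = 1/25.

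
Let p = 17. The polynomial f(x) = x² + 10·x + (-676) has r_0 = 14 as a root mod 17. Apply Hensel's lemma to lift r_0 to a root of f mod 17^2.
r_1 = 99 (mod 289)

Hensel: r_{i+1} = r_i − f(r_i)·(f′(r_i))^{-1} mod 17^{i+2}, f′(x) = 2x + 10. Iterate:
  r_0 = 14 (mod 17)
  r_1 = 99 (mod 289)
Final: r = 99 satisfies f(r) ≡ 0 mod 17^2.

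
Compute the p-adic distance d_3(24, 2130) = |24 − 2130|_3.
d_3(24, 2130) = 1/81

Step 1 — x − y = 24 − 2130 = -2106. Step 2 — v_3(-2106) = 4 (factor: -2106 = −(3^4 · 26); the sign does not affect v_p). Step 3 — |x − y|_3 = 3^{-4} = 1/81.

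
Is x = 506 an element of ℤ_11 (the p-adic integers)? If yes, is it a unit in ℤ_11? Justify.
x ∈ ℤ_11 but not a unit; v_11(x) = 1 > 0

ℤ_11 = {x ∈ ℚ_11 : v_11(x) ≥ 0} and ℤ_11^× = {x ∈ ℤ_11 : v_11(x) = 0}. Here v_11(506) = v_11(num) − v_11(den) = 1; compare against these criteria.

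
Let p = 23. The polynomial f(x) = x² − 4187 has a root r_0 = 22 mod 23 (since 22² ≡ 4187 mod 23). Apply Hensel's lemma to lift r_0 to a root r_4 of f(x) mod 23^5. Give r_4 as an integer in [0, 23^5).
r_4 = 4712883 (mod 6436343)

Hensel's recurrence: r_{i+1} = r_i − f(r_i)·(f′(r_i))^{-1} mod 23^{i+2}, with f′(x) = 2x. Iterate:
  r_0 = 22 (mod 23)
  r_1 = 22 (mod 529)
  r_2 = 4254 (mod 12167)
  r_3 = 235427 (mod 279841)
  r_4 = 4712883 (mod 6436343)
Final: r_4 = 4712883, and one checks f(r_4) ≡ 0 mod 23^5.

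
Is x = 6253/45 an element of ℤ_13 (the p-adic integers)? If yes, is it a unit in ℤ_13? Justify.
x ∈ ℤ_13 but not a unit; v_13(x) = 2 > 0

ℤ_13 = {x ∈ ℚ_13 : v_13(x) ≥ 0} and ℤ_13^× = {x ∈ ℤ_13 : v_13(x) = 0}. Here v_13(6253/45) = v_13(num) − v_13(den) = 2; compare against these criteria.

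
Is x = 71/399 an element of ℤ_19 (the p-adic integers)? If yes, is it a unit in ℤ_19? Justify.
x ∉ ℤ_19 (v_19(x) = -1 < 0)

ℤ_19 = {x ∈ ℚ_19 : v_19(x) ≥ 0} and ℤ_19^× = {x ∈ ℤ_19 : v_19(x) = 0}. Here v_19(71/399) = v_19(num) − v_19(den) = -1; compare against these criteria.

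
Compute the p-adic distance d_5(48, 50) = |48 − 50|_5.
d_5(48, 50) = 1

Step 1 — x − y = 48 − 50 = -2. Step 2 — v_5(-2) = 0 (factor: -2 = −(5^0 · 2); the sign does not affect v_p). Step 3 — |x − y|_5 = 5^{0} = 1.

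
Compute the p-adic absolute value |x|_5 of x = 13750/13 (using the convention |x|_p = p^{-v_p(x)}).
|13750/13|_5 = 1/625

Step 1 — compute v_5(x) by factoring powers of 5 out of the numerator and denominator: v_5(13750/13) = 4. Step 2 — apply |x|_p = p^{-v_p(x)} = 5^{-4} = 1/625.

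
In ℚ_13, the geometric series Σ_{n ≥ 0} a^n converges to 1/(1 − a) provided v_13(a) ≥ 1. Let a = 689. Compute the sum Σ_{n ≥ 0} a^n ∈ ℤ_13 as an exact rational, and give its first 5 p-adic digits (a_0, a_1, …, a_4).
Σ a^n = 1/(1 − a) = -1/688;  first 5 digits = (1, 1, 5, 9, 3)

v_13(a) = 1 ≥ 1, so the series converges in ℤ_13 to 1/(1 − a) = 1/(1 − 689) = -1/688. Expand this rational in ℤ_13: compute digits iteratively via d_i = x_i mod 13, x_{i+1} = (x_i − d_i)/13. The first 5 digits are (1, 1, 5, 9, 3).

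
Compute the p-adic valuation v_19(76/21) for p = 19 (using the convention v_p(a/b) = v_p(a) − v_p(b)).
v_19(76/21) = 1

Factor powers of 19 from the numerator and denominator of the reduced fraction: 76 = 19^1 · 4 and 21 = 19^0 · 21. Apply v_p(a/b) = v_p(a) − v_p(b): v_19(76/21) = 1 − 0 = 1.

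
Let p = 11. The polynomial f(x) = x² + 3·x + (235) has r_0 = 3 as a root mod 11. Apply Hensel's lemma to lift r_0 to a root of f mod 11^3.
r_2 = 674 (mod 1331)

Hensel: r_{i+1} = r_i − f(r_i)·(f′(r_i))^{-1} mod 11^{i+2}, f′(x) = 2x + 3. Iterate:
  r_0 = 3 (mod 11)
  r_1 = 69 (mod 121)
  r_2 = 674 (mod 1331)
Final: r = 674 satisfies f(r) ≡ 0 mod 11^3.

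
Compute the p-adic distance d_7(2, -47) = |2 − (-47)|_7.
d_7(2, -47) = 1/49

Step 1 — x − y = 2 − (-47) = 49. Step 2 — v_7(49) = 2 (factor: 49 = (7^2 · 1); the sign does not affect v_p). Step 3 — |x − y|_7 = 7^{-2} = 1/49.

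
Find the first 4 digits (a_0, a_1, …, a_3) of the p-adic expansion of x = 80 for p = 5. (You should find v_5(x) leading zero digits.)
(a_0, …, a_3) = (0, 1, 3, 0)

v_5(80) = 1, so a_0 = ... = a_0 = 0. Factor out: x = 5^1 · u with u = 16 a unit in ℤ_5. Expand u iteratively via a_{v+i} = u_i mod 5, u_{i+1} = (u_i − a_{v+i})/5:
  u_0 = 16;  a_1 = 1;  u_1 = (u_0 − 1)/5 = 3
  u_1 = 3;  a_2 = 3;  u_2 = (u_1 − 3)/5 = 0
  u_2 = 0;  a_3 = 0;  u_3 = (u_2 − 0)/5 = 0
Digits: (0, 1, 3, 0).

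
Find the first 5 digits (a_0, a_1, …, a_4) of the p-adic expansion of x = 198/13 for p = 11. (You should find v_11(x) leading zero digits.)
(a_0, …, a_4) = (0, 9, 1, 10, 5)

v_11(198/13) = 1, so a_0 = ... = a_0 = 0. Factor out: x = 11^1 · u with u = 18/13 a unit in ℤ_11. Expand u iteratively via a_{v+i} = u_i mod 11, u_{i+1} = (u_i − a_{v+i})/11:
  u_0 = 18/13;  a_1 = 9;  u_1 = (u_0 − 9)/11 = -9/13
  u_1 = -9/13;  a_2 = 1;  u_2 = (u_1 − 1)/11 = -2/13
  u_2 = -2/13;  a_3 = 10;  u_3 = (u_2 − 10)/11 = -12/13
  u_3 = -12/13;  a_4 = 5;  u_4 = (u_3 − 5)/11 = -7/13
Digits: (0, 9, 1, 10, 5).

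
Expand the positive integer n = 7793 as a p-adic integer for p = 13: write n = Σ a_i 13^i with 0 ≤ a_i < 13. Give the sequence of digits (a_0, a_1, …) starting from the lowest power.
(a_0, a_1, …) = (6, 1, 7, 3)

Repeated division by 13 gives the digits low-to-high: 7793 = 6 + 1·13^1 + 7·13^2 + 3·13^3. Digit sequence: (6, 1, 7, 3).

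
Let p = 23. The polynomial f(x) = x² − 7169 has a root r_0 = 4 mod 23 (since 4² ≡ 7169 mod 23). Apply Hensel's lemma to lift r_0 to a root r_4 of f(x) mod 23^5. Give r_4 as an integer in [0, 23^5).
r_4 = 3299147 (mod 6436343)

Hensel's recurrence: r_{i+1} = r_i − f(r_i)·(f′(r_i))^{-1} mod 23^{i+2}, with f′(x) = 2x. Iterate:
  r_0 = 4 (mod 23)
  r_1 = 303 (mod 529)
  r_2 = 1890 (mod 12167)
  r_3 = 220896 (mod 279841)
  r_4 = 3299147 (mod 6436343)
Final: r_4 = 3299147, and one checks f(r_4) ≡ 0 mod 23^5.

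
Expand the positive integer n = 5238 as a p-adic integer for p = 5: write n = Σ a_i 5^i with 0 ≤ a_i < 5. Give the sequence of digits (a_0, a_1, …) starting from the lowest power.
(a_0, a_1, …) = (3, 2, 4, 1, 3, 1)

Repeated division by 5 gives the digits low-to-high: 5238 = 3 + 2·5^1 + 4·5^2 + 1·5^3 + 3·5^4 + 1·5^5. Digit sequence: (3, 2, 4, 1, 3, 1).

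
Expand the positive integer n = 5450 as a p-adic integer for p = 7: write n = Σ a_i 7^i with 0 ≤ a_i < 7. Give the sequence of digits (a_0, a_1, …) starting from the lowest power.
(a_0, a_1, …) = (4, 1, 6, 1, 2)

Repeated division by 7 gives the digits low-to-high: 5450 = 4 + 1·7^1 + 6·7^2 + 1·7^3 + 2·7^4. Digit sequence: (4, 1, 6, 1, 2).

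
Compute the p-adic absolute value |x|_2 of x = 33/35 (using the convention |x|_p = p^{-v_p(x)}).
|33/35|_2 = 1

Step 1 — compute v_2(x) by factoring powers of 2 out of the numerator and denominator: v_2(33/35) = 0. Step 2 — apply |x|_p = p^{-v_p(x)} = 2^{0} = 1.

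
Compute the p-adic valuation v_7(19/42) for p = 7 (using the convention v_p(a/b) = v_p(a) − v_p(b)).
v_7(19/42) = -1

Factor powers of 7 from the numerator and denominator of the reduced fraction: 19 = 7^0 · 19 and 42 = 7^1 · 6. Apply v_p(a/b) = v_p(a) − v_p(b): v_7(19/42) = 0 − 1 = -1.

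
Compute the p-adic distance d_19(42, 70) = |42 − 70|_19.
d_19(42, 70) = 1

Step 1 — x − y = 42 − 70 = -28. Step 2 — v_19(-28) = 0 (factor: -28 = −(19^0 · 28); the sign does not affect v_p). Step 3 — |x − y|_19 = 19^{0} = 1.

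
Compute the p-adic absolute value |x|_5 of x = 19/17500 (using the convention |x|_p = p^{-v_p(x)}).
|19/17500|_5 = 625

Step 1 — compute v_5(x) by factoring powers of 5 out of the numerator and denominator: v_5(19/17500) = -4. Step 2 — apply |x|_p = p^{-v_p(x)} = 5^{4} = 625.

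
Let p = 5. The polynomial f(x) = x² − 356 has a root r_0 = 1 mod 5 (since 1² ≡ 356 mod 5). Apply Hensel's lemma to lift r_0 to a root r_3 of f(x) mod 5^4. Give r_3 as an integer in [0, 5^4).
r_3 = 566 (mod 625)

Hensel's recurrence: r_{i+1} = r_i − f(r_i)·(f′(r_i))^{-1} mod 5^{i+2}, with f′(x) = 2x. Iterate:
  r_0 = 1 (mod 5)
  r_1 = 16 (mod 25)
  r_2 = 66 (mod 125)
  r_3 = 566 (mod 625)
Final: r_3 = 566, and one checks f(r_3) ≡ 0 mod 5^4.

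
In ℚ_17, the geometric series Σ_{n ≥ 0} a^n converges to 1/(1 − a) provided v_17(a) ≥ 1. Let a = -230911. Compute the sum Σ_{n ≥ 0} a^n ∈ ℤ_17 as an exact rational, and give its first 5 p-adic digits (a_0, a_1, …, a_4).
Σ a^n = 1/(1 − a) = 1/230912;  first 5 digits = (1, 0, 0, 4, 14)

v_17(a) = 3 ≥ 1, so the series converges in ℤ_17 to 1/(1 − a) = 1/(1 − (-230911)) = 1/230912. Expand this rational in ℤ_17: compute digits iteratively via d_i = x_i mod 17, x_{i+1} = (x_i − d_i)/17. The first 5 digits are (1, 0, 0, 4, 14).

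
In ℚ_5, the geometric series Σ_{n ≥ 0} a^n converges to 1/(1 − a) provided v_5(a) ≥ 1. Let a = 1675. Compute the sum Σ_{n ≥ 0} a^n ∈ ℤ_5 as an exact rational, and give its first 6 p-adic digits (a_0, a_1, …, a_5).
Σ a^n = 1/(1 − a) = -1/1674;  first 6 digits = (1, 0, 2, 3, 1, 3)

v_5(a) = 2 ≥ 1, so the series converges in ℤ_5 to 1/(1 − a) = 1/(1 − 1675) = -1/1674. Expand this rational in ℤ_5: compute digits iteratively via d_i = x_i mod 5, x_{i+1} = (x_i − d_i)/5. The first 6 digits are (1, 0, 2, 3, 1, 3).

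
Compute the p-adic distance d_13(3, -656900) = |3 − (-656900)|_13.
d_13(3, -656900) = 1/28561

Step 1 — x − y = 3 − (-656900) = 656903. Step 2 — v_13(656903) = 4 (factor: 656903 = (13^4 · 23); the sign does not affect v_p). Step 3 — |x − y|_13 = 13^{-4} = 1/28561.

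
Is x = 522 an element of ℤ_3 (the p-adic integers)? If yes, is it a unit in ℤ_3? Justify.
x ∈ ℤ_3 but not a unit; v_3(x) = 2 > 0

ℤ_3 = {x ∈ ℚ_3 : v_3(x) ≥ 0} and ℤ_3^× = {x ∈ ℤ_3 : v_3(x) = 0}. Here v_3(522) = v_3(num) − v_3(den) = 2; compare against these criteria.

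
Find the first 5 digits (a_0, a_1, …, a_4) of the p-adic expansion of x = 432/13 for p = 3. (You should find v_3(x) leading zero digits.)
(a_0, …, a_4) = (0, 0, 0, 1, 1)

v_3(432/13) = 3, so a_0 = ... = a_2 = 0. Factor out: x = 3^3 · u with u = 16/13 a unit in ℤ_3. Expand u iteratively via a_{v+i} = u_i mod 3, u_{i+1} = (u_i − a_{v+i})/3:
  u_0 = 16/13;  a_3 = 1;  u_1 = (u_0 − 1)/3 = 1/13
  u_1 = 1/13;  a_4 = 1;  u_2 = (u_1 − 1)/3 = -4/13
Digits: (0, 0, 0, 1, 1).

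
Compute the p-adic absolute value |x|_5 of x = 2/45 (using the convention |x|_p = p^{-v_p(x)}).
|2/45|_5 = 5

Step 1 — compute v_5(x) by factoring powers of 5 out of the numerator and denominator: v_5(2/45) = -1. Step 2 — apply |x|_p = p^{-v_p(x)} = 5^{1} = 5.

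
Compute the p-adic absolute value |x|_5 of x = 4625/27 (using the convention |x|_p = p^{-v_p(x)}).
|4625/27|_5 = 1/125

Step 1 — compute v_5(x) by factoring powers of 5 out of the numerator and denominator: v_5(4625/27) = 3. Step 2 — apply |x|_p = p^{-v_p(x)} = 5^{-3} = 1/125.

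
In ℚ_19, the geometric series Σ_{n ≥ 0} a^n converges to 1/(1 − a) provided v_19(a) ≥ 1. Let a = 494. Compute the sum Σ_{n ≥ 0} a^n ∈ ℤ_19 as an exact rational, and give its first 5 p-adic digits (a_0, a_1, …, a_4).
Σ a^n = 1/(1 − a) = -1/493;  first 5 digits = (1, 7, 12, 17, 2)

v_19(a) = 1 ≥ 1, so the series converges in ℤ_19 to 1/(1 − a) = 1/(1 − 494) = -1/493. Expand this rational in ℤ_19: compute digits iteratively via d_i = x_i mod 19, x_{i+1} = (x_i − d_i)/19. The first 5 digits are (1, 7, 12, 17, 2).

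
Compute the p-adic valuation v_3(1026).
v_3(1026) = 3

v_3(n) is the largest exponent k such that 3^k divides n. Factor out: 1026 = 3^3 · 38. (Sign doesn't affect v_p.) So v_3(1026) = 3.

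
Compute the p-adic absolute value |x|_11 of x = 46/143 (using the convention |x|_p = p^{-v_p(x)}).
|46/143|_11 = 11

Step 1 — compute v_11(x) by factoring powers of 11 out of the numerator and denominator: v_11(46/143) = -1. Step 2 — apply |x|_p = p^{-v_p(x)} = 11^{1} = 11.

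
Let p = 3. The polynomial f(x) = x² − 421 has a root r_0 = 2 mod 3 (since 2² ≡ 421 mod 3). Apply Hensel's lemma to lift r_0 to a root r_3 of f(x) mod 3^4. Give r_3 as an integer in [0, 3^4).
r_3 = 77 (mod 81)

Hensel's recurrence: r_{i+1} = r_i − f(r_i)·(f′(r_i))^{-1} mod 3^{i+2}, with f′(x) = 2x. Iterate:
  r_0 = 2 (mod 3)
  r_1 = 5 (mod 9)
  r_2 = 23 (mod 27)
  r_3 = 77 (mod 81)
Final: r_3 = 77, and one checks f(r_3) ≡ 0 mod 3^4.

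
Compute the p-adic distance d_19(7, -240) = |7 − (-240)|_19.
d_19(7, -240) = 1/19

Step 1 — x − y = 7 − (-240) = 247. Step 2 — v_19(247) = 1 (factor: 247 = (19^1 · 13); the sign does not affect v_p). Step 3 — |x − y|_19 = 19^{-1} = 1/19.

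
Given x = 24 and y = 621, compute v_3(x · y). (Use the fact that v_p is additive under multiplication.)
v_3(14904) = 4

v_p(x) = 1 (factor: 24 = 3^1 · 8); v_p(y) = 3 (factor: 621 = 3^3 · 23). Additivity: v_p(xy) = v_p(x) + v_p(y) = 1 + 3 = 4. (Direct check: xy = 14904 = 3^4 · (184).)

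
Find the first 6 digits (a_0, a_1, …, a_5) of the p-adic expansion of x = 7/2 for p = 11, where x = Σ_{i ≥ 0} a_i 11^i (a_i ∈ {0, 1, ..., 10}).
(a_0, …, a_5) = (9, 5, 5, 5, 5, 5)

v_11(7/2) = 0 (numerator and denominator both coprime to 11), so x ∈ ℤ_11^×. Compute digits iteratively via a_i = x_i mod 11, x_{i+1} = (x_i − a_i)/11, with x_0 = x:
  x_0 = 7/2;  a_0 = 9;  x_1 = (x_0 − 9)/11 = -1/2
  x_1 = -1/2;  a_1 = 5;  x_2 = (x_1 − 5)/11 = -1/2
  x_2 = -1/2;  a_2 = 5;  x_3 = (x_2 − 5)/11 = -1/2
  x_3 = -1/2;  a_3 = 5;  x_4 = (x_3 − 5)/11 = -1/2
  x_4 = -1/2;  a_4 = 5;  x_5 = (x_4 − 5)/11 = -1/2
  x_5 = -1/2;  a_5 = 5;  x_6 = (x_5 − 5)/11 = -1/2
Digits: (9, 5, 5, 5, 5, 5).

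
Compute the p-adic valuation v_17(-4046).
v_17(-4046) = 2

v_17(n) is the largest exponent k such that 17^k divides n. Factor out: -4046 = -17^2 · 14. (Sign doesn't affect v_p.) So v_17(-4046) = 2.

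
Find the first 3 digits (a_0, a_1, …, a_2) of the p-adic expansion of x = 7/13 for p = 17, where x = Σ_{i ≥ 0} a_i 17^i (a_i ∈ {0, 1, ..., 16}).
(a_0, …, a_2) = (11, 2, 9)

v_17(7/13) = 0 (numerator and denominator both coprime to 17), so x ∈ ℤ_17^×. Compute digits iteratively via a_i = x_i mod 17, x_{i+1} = (x_i − a_i)/17, with x_0 = x:
  x_0 = 7/13;  a_0 = 11;  x_1 = (x_0 − 11)/17 = -8/13
  x_1 = -8/13;  a_1 = 2;  x_2 = (x_1 − 2)/17 = -2/13
  x_2 = -2/13;  a_2 = 9;  x_3 = (x_2 − 9)/17 = -7/13
Digits: (11, 2, 9).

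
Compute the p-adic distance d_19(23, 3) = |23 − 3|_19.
d_19(23, 3) = 1

Step 1 — x − y = 23 − 3 = 20. Step 2 — v_19(20) = 0 (factor: 20 = (19^0 · 20); the sign does not affect v_p). Step 3 — |x − y|_19 = 19^{0} = 1.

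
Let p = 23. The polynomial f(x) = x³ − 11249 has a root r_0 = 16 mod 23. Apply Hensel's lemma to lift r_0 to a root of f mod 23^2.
r_1 = 223 (mod 529)

Hensel: r_{i+1} = r_i − f(r_i)/f′(r_i) mod 23^{i+2}, where f′(x) = 3x². Iterate:
  r_0 = 16 (mod 23)
  r_1 = 223 (mod 529)
Final: r = 223 with f(r) ≡ 0 mod 23^2.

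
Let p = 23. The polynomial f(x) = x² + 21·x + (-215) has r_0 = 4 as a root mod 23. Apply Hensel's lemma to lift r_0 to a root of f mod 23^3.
r_2 = 1522 (mod 12167)

Hensel: r_{i+1} = r_i − f(r_i)·(f′(r_i))^{-1} mod 23^{i+2}, f′(x) = 2x + 21. Iterate:
  r_0 = 4 (mod 23)
  r_1 = 464 (mod 529)
  r_2 = 1522 (mod 12167)
Final: r = 1522 satisfies f(r) ≡ 0 mod 23^3.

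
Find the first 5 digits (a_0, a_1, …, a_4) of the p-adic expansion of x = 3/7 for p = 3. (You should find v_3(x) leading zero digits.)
(a_0, …, a_4) = (0, 1, 1, 0, 2)

v_3(3/7) = 1, so a_0 = ... = a_0 = 0. Factor out: x = 3^1 · u with u = 1/7 a unit in ℤ_3. Expand u iteratively via a_{v+i} = u_i mod 3, u_{i+1} = (u_i − a_{v+i})/3:
  u_0 = 1/7;  a_1 = 1;  u_1 = (u_0 − 1)/3 = -2/7
  u_1 = -2/7;  a_2 = 1;  u_2 = (u_1 − 1)/3 = -3/7
  u_2 = -3/7;  a_3 = 0;  u_3 = (u_2 − 0)/3 = -1/7
  u_3 = -1/7;  a_4 = 2;  u_4 = (u_3 − 2)/3 = -5/7
Digits: (0, 1, 1, 0, 2).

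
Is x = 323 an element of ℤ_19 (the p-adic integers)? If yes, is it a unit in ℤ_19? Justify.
x ∈ ℤ_19 but not a unit; v_19(x) = 1 > 0

ℤ_19 = {x ∈ ℚ_19 : v_19(x) ≥ 0} and ℤ_19^× = {x ∈ ℤ_19 : v_19(x) = 0}. Here v_19(323) = v_19(num) − v_19(den) = 1; compare against these criteria.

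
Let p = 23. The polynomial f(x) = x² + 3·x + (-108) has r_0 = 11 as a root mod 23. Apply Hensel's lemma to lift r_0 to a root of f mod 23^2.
r_1 = 517 (mod 529)

Hensel: r_{i+1} = r_i − f(r_i)·(f′(r_i))^{-1} mod 23^{i+2}, f′(x) = 2x + 3. Iterate:
  r_0 = 11 (mod 23)
  r_1 = 517 (mod 529)
Final: r = 517 satisfies f(r) ≡ 0 mod 23^2.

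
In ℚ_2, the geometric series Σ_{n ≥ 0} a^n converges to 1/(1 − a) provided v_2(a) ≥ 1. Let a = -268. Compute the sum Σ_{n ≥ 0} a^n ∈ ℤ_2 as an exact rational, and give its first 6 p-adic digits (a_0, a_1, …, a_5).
Σ a^n = 1/(1 − a) = 1/269;  first 6 digits = (1, 0, 1, 0, 0, 0)

v_2(a) = 2 ≥ 1, so the series converges in ℤ_2 to 1/(1 − a) = 1/(1 − (-268)) = 1/269. Expand this rational in ℤ_2: compute digits iteratively via d_i = x_i mod 2, x_{i+1} = (x_i − d_i)/2. The first 6 digits are (1, 0, 1, 0, 0, 0).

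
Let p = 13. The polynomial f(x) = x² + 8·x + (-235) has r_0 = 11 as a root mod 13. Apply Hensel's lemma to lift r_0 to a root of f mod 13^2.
r_1 = 102 (mod 169)

Hensel: r_{i+1} = r_i − f(r_i)·(f′(r_i))^{-1} mod 13^{i+2}, f′(x) = 2x + 8. Iterate:
  r_0 = 11 (mod 13)
  r_1 = 102 (mod 169)
Final: r = 102 satisfies f(r) ≡ 0 mod 13^2.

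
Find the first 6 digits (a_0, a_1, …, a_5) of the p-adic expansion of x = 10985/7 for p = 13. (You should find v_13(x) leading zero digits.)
(a_0, …, a_5) = (0, 0, 0, 10, 3, 9)

v_13(10985/7) = 3, so a_0 = ... = a_2 = 0. Factor out: x = 13^3 · u with u = 5/7 a unit in ℤ_13. Expand u iteratively via a_{v+i} = u_i mod 13, u_{i+1} = (u_i − a_{v+i})/13:
  u_0 = 5/7;  a_3 = 10;  u_1 = (u_0 − 10)/13 = -5/7
  u_1 = -5/7;  a_4 = 3;  u_2 = (u_1 − 3)/13 = -2/7
  u_2 = -2/7;  a_5 = 9;  u_3 = (u_2 − 9)/13 = -5/7
Digits: (0, 0, 0, 10, 3, 9).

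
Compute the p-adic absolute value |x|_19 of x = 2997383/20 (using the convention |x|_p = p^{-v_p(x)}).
|2997383/20|_19 = 1/130321

Step 1 — compute v_19(x) by factoring powers of 19 out of the numerator and denominator: v_19(2997383/20) = 4. Step 2 — apply |x|_p = p^{-v_p(x)} = 19^{-4} = 1/130321.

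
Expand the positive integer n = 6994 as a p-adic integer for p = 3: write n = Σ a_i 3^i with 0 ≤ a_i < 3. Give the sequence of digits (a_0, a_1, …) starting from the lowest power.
(a_0, a_1, …) = (1, 0, 0, 1, 2, 1, 0, 0, 1)

Repeated division by 3 gives the digits low-to-high: 6994 = 1 + 1·3^3 + 2·3^4 + 1·3^5 + 1·3^8. Digit sequence: (1, 0, 0, 1, 2, 1, 0, 0, 1).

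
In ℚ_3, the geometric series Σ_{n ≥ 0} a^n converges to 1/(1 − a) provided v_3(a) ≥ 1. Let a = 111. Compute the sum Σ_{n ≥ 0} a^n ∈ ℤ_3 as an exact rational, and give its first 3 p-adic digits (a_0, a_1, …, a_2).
Σ a^n = 1/(1 − a) = -1/110;  first 3 digits = (1, 1, 1)

v_3(a) = 1 ≥ 1, so the series converges in ℤ_3 to 1/(1 − a) = 1/(1 − 111) = -1/110. Expand this rational in ℤ_3: compute digits iteratively via d_i = x_i mod 3, x_{i+1} = (x_i − d_i)/3. The first 3 digits are (1, 1, 1).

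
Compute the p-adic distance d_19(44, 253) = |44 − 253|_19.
d_19(44, 253) = 1/19

Step 1 — x − y = 44 − 253 = -209. Step 2 — v_19(-209) = 1 (factor: -209 = −(19^1 · 11); the sign does not affect v_p). Step 3 — |x − y|_19 = 19^{-1} = 1/19.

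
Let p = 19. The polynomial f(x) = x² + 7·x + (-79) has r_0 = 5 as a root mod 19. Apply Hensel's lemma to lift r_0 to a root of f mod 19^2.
r_1 = 176 (mod 361)

Hensel: r_{i+1} = r_i − f(r_i)·(f′(r_i))^{-1} mod 19^{i+2}, f′(x) = 2x + 7. Iterate:
  r_0 = 5 (mod 19)
  r_1 = 176 (mod 361)
Final: r = 176 satisfies f(r) ≡ 0 mod 19^2.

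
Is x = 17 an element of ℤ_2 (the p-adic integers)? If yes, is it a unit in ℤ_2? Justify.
x ∈ ℤ_2^× (unit); v_2(x) = 0

ℤ_2 = {x ∈ ℚ_2 : v_2(x) ≥ 0} and ℤ_2^× = {x ∈ ℤ_2 : v_2(x) = 0}. Here v_2(17) = v_2(num) − v_2(den) = 0; compare against these criteria.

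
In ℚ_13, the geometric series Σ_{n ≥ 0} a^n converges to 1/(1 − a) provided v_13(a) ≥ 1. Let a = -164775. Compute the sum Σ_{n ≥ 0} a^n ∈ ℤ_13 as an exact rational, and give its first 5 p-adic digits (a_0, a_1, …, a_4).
Σ a^n = 1/(1 − a) = 1/164776;  first 5 digits = (1, 0, 0, 3, 7)

v_13(a) = 3 ≥ 1, so the series converges in ℤ_13 to 1/(1 − a) = 1/(1 − (-164775)) = 1/164776. Expand this rational in ℤ_13: compute digits iteratively via d_i = x_i mod 13, x_{i+1} = (x_i − d_i)/13. The first 5 digits are (1, 0, 0, 3, 7).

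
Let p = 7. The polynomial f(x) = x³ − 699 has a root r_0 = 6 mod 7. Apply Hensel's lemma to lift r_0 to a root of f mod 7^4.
r_3 = 216 (mod 2401)

Hensel: r_{i+1} = r_i − f(r_i)/f′(r_i) mod 7^{i+2}, where f′(x) = 3x². Iterate:
  r_0 = 6 (mod 7)
  r_1 = 20 (mod 49)
  r_2 = 216 (mod 343)
  r_3 = 216 (mod 2401)
Final: r = 216 with f(r) ≡ 0 mod 7^4.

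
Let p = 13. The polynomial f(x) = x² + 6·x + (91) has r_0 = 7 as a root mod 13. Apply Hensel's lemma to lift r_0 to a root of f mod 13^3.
r_2 = 1502 (mod 2197)

Hensel: r_{i+1} = r_i − f(r_i)·(f′(r_i))^{-1} mod 13^{i+2}, f′(x) = 2x + 6. Iterate:
  r_0 = 7 (mod 13)
  r_1 = 150 (mod 169)
  r_2 = 1502 (mod 2197)
Final: r = 1502 satisfies f(r) ≡ 0 mod 13^3.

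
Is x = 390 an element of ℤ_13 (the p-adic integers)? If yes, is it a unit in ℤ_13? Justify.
x ∈ ℤ_13 but not a unit; v_13(x) = 1 > 0

ℤ_13 = {x ∈ ℚ_13 : v_13(x) ≥ 0} and ℤ_13^× = {x ∈ ℤ_13 : v_13(x) = 0}. Here v_13(390) = v_13(num) − v_13(den) = 1; compare against these criteria.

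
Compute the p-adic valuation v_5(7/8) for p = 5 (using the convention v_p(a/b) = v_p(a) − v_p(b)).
v_5(7/8) = 0

Factor powers of 5 from the numerator and denominator of the reduced fraction: 7 = 5^0 · 7 and 8 = 5^0 · 8. Apply v_p(a/b) = v_p(a) − v_p(b): v_5(7/8) = 0 − 0 = 0.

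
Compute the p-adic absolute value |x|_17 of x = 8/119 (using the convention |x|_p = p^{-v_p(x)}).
|8/119|_17 = 17

Step 1 — compute v_17(x) by factoring powers of 17 out of the numerator and denominator: v_17(8/119) = -1. Step 2 — apply |x|_p = p^{-v_p(x)} = 17^{1} = 17.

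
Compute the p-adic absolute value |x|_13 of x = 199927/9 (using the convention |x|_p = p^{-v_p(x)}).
|199927/9|_13 = 1/28561

Step 1 — compute v_13(x) by factoring powers of 13 out of the numerator and denominator: v_13(199927/9) = 4. Step 2 — apply |x|_p = p^{-v_p(x)} = 13^{-4} = 1/28561.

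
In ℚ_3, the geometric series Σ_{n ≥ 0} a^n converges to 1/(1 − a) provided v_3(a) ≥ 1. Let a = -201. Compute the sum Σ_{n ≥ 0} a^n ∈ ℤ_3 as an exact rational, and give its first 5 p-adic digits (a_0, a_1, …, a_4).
Σ a^n = 1/(1 − a) = 1/202;  first 5 digits = (1, 2, 2, 2, 1)

v_3(a) = 1 ≥ 1, so the series converges in ℤ_3 to 1/(1 − a) = 1/(1 − (-201)) = 1/202. Expand this rational in ℤ_3: compute digits iteratively via d_i = x_i mod 3, x_{i+1} = (x_i − d_i)/3. The first 5 digits are (1, 2, 2, 2, 1).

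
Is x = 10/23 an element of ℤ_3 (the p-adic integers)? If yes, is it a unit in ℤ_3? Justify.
x ∈ ℤ_3^× (unit); v_3(x) = 0

ℤ_3 = {x ∈ ℚ_3 : v_3(x) ≥ 0} and ℤ_3^× = {x ∈ ℤ_3 : v_3(x) = 0}. Here v_3(10/23) = v_3(num) − v_3(den) = 0; compare against these criteria.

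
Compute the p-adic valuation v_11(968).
v_11(968) = 2

v_11(n) is the largest exponent k such that 11^k divides n. Factor out: 968 = 11^2 · 8. (Sign doesn't affect v_p.) So v_11(968) = 2.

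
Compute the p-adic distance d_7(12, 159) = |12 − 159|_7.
d_7(12, 159) = 1/49

Step 1 — x − y = 12 − 159 = -147. Step 2 — v_7(-147) = 2 (factor: -147 = −(7^2 · 3); the sign does not affect v_p). Step 3 — |x − y|_7 = 7^{-2} = 1/49.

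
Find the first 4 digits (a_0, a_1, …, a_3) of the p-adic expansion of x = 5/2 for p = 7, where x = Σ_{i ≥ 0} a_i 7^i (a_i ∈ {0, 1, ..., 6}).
(a_0, …, a_3) = (6, 3, 3, 3)

v_7(5/2) = 0 (numerator and denominator both coprime to 7), so x ∈ ℤ_7^×. Compute digits iteratively via a_i = x_i mod 7, x_{i+1} = (x_i − a_i)/7, with x_0 = x:
  x_0 = 5/2;  a_0 = 6;  x_1 = (x_0 − 6)/7 = -1/2
  x_1 = -1/2;  a_1 = 3;  x_2 = (x_1 − 3)/7 = -1/2
  x_2 = -1/2;  a_2 = 3;  x_3 = (x_2 − 3)/7 = -1/2
  x_3 = -1/2;  a_3 = 3;  x_4 = (x_3 − 3)/7 = -1/2
Digits: (6, 3, 3, 3).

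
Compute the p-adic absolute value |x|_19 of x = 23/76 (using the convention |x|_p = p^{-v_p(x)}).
|23/76|_19 = 19

Step 1 — compute v_19(x) by factoring powers of 19 out of the numerator and denominator: v_19(23/76) = -1. Step 2 — apply |x|_p = p^{-v_p(x)} = 19^{1} = 19.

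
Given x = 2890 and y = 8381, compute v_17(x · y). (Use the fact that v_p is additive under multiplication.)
v_17(24221090) = 4

v_p(x) = 2 (factor: 2890 = 17^2 · 10); v_p(y) = 2 (factor: 8381 = 17^2 · 29). Additivity: v_p(xy) = v_p(x) + v_p(y) = 2 + 2 = 4. (Direct check: xy = 24221090 = 17^4 · (290).)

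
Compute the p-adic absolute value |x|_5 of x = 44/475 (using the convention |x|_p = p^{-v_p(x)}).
|44/475|_5 = 25

Step 1 — compute v_5(x) by factoring powers of 5 out of the numerator and denominator: v_5(44/475) = -2. Step 2 — apply |x|_p = p^{-v_p(x)} = 5^{2} = 25.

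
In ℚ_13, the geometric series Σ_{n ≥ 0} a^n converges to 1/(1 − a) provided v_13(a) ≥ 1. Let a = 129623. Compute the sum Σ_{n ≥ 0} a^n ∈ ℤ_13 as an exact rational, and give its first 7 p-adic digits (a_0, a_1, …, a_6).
Σ a^n = 1/(1 − a) = -1/129622;  first 7 digits = (1, 0, 0, 7, 4, 0, 10)

v_13(a) = 3 ≥ 1, so the series converges in ℤ_13 to 1/(1 − a) = 1/(1 − 129623) = -1/129622. Expand this rational in ℤ_13: compute digits iteratively via d_i = x_i mod 13, x_{i+1} = (x_i − d_i)/13. The first 7 digits are (1, 0, 0, 7, 4, 0, 10).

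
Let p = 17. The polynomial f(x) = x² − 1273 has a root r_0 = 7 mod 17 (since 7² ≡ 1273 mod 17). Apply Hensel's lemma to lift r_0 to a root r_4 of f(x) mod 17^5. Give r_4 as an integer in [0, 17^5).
r_4 = 367207 (mod 1419857)

Hensel's recurrence: r_{i+1} = r_i − f(r_i)·(f′(r_i))^{-1} mod 17^{i+2}, with f′(x) = 2x. Iterate:
  r_0 = 7 (mod 17)
  r_1 = 177 (mod 289)
  r_2 = 3645 (mod 4913)
  r_3 = 33123 (mod 83521)
  r_4 = 367207 (mod 1419857)
Final: r_4 = 367207, and one checks f(r_4) ≡ 0 mod 17^5.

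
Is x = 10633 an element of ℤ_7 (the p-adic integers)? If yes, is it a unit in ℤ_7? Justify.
x ∈ ℤ_7 but not a unit; v_7(x) = 3 > 0

ℤ_7 = {x ∈ ℚ_7 : v_7(x) ≥ 0} and ℤ_7^× = {x ∈ ℤ_7 : v_7(x) = 0}. Here v_7(10633) = v_7(num) − v_7(den) = 3; compare against these criteria.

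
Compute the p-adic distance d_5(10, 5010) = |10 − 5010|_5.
d_5(10, 5010) = 1/625

Step 1 — x − y = 10 − 5010 = -5000. Step 2 — v_5(-5000) = 4 (factor: -5000 = −(5^4 · 8); the sign does not affect v_p). Step 3 — |x − y|_5 = 5^{-4} = 1/625.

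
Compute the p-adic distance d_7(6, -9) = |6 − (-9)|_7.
d_7(6, -9) = 1

Step 1 — x − y = 6 − (-9) = 15. Step 2 — v_7(15) = 0 (factor: 15 = (7^0 · 15); the sign does not affect v_p). Step 3 — |x − y|_7 = 7^{0} = 1.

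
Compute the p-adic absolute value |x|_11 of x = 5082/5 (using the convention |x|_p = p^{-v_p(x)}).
|5082/5|_11 = 1/121

Step 1 — compute v_11(x) by factoring powers of 11 out of the numerator and denominator: v_11(5082/5) = 2. Step 2 — apply |x|_p = p^{-v_p(x)} = 11^{-2} = 1/121.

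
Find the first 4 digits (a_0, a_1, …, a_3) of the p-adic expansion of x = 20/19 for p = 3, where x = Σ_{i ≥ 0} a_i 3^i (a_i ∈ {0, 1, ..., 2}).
(a_0, …, a_3) = (2, 0, 1, 2)

v_3(20/19) = 0 (numerator and denominator both coprime to 3), so x ∈ ℤ_3^×. Compute digits iteratively via a_i = x_i mod 3, x_{i+1} = (x_i − a_i)/3, with x_0 = x:
  x_0 = 20/19;  a_0 = 2;  x_1 = (x_0 − 2)/3 = -6/19
  x_1 = -6/19;  a_1 = 0;  x_2 = (x_1 − 0)/3 = -2/19
  x_2 = -2/19;  a_2 = 1;  x_3 = (x_2 − 1)/3 = -7/19
  x_3 = -7/19;  a_3 = 2;  x_4 = (x_3 − 2)/3 = -15/19
Digits: (2, 0, 1, 2).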